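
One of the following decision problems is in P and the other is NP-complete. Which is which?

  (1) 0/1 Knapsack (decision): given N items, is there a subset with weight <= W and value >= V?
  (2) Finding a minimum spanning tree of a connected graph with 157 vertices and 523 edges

(1) is NP-complete: reduces from Subset Sum.
(2) is P: Kruskal's / Prim's algorithms run in polynomial time.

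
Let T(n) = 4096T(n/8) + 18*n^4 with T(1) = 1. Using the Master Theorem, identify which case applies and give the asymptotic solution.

a=4096, b=8, f(n)=18*n^4.
log_8(4096) = 4, so n^(log_b(a)) = n^4.
f(n) = Theta(n^4), so Case 2 applies.
T(n) = Theta(n^4 log n).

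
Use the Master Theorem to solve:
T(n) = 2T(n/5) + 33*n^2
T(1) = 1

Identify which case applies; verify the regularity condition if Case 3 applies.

a=2, b=5, f(n)=33*n^2.
log_5(2) = 0.4307 < 2.
f(n) = Omega(n^(0.4307+epsilon)) for some epsilon > 0, so Case 3 is the candidate.
Regularity: a*f(n/b) = 2*33*(n/5)^2 = (2/25)*33*n^2 <= c*f(n) with c = 2/25 < 1. Satisfied.
Case 3: T(n) = Theta(n^2).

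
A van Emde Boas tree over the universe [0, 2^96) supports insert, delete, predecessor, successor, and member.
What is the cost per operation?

vEB recursively partitions [0, 79228162514264337593543950336) into sqrt(u) clusters of size sqrt(u). Each operation recurses into either one cluster or the summary, never both: T(u) = T(sqrt(u)) + O(1) => T(u) = O(log log u) = O(log 96). This is worst-case, not just amortized.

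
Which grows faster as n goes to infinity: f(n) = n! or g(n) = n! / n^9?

f(n) = n! grows faster: the ratio n!/(n!/n^9) = n^9 -> infinity.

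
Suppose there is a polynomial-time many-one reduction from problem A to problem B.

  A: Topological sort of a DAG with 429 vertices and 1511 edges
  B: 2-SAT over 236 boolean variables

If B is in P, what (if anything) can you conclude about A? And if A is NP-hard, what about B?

A poly-time reduction A <=_p B means any A-instance can be transformed to a B-instance in poly time.
If B is in P: compose the reduction with B's poly-time algorithm to solve A in poly time, so A is in P.
If A is NP-hard: every NP problem reduces to A, which reduces to B; composing reductions, every NP problem reduces to B, so B is NP-hard.
(Here in fact A is P and B is P.)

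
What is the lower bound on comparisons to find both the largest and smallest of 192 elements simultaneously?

Pair elements first (floor(192/2) comparisons), then find max among winners and min among losers. Total: ceil(3*192/2) - 2 = 286 comparisons.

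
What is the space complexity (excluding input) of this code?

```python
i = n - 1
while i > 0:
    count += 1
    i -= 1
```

Space complexity: O(1).
Only a constant amount of auxiliary storage is used; nothing grows with n.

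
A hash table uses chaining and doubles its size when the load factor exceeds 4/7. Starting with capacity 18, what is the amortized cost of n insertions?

Rehashing occurs when load exceeds 4/7. Total rehash cost is geometric series summing to O(n). Each insertion itself is O(1). Amortized: O(1).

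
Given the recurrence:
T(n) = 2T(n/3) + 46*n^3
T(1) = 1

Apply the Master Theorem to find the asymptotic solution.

a=2, b=3, f(n)=46*n^3. log_3(2) = 0.6309 < 3. Case 3: T(n) = O(n^3).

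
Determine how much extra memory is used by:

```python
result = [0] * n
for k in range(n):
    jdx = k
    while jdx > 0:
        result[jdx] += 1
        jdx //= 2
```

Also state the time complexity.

Space complexity: O(n).
Auxiliary storage grows linearly with the input size n in the worst case.
Time complexity: O(n log n).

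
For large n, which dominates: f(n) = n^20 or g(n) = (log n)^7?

f(n) = n^20 grows faster: any positive polynomial dominates any polylog.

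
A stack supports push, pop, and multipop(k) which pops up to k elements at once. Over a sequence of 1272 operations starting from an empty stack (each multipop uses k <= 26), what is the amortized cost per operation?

Each element is pushed exactly once and popped at most once (whether by pop or as part of a multipop). So the total number of individual pops over the whole sequence is at most the number of pushes, which is at most 1272. Total work <= 2 * 1272, hence O(1) amortized per operation.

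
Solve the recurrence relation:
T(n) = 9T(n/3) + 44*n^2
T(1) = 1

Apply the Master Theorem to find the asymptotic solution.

a=9, b=3, f(n)=44*n^2. log_3(9) = 2. Case 2: T(n) = O(n^2 log n).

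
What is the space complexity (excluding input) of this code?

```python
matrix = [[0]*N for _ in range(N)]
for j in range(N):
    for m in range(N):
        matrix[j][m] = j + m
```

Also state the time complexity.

Space complexity: O(n^2).
A 2D structure of size n x n is allocated.
Time complexity: O(n^2).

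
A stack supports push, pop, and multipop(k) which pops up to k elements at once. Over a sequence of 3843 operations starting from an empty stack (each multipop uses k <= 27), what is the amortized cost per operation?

Each element is pushed exactly once and popped at most once (whether by pop or as part of a multipop). So the total number of individual pops over the whole sequence is at most the number of pushes, which is at most 3843. Total work <= 2 * 3843, hence O(1) amortized per operation.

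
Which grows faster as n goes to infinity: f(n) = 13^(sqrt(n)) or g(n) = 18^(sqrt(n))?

g(n) = 18^(sqrt(n)) grows faster: ratio is (18/13)^(sqrt(n)) -> infinity since 18/13 > 1.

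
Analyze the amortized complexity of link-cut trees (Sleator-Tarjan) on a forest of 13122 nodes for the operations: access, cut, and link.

Link-cut trees represent the forest using splay trees over preferred paths. With potential Phi = sum over nodes of log(size of virtual subtree), each access on 13122 nodes is O(log 13122) = O(log n) amortized by the splay-tree access lemma. Cut and link are O(1) plus one access.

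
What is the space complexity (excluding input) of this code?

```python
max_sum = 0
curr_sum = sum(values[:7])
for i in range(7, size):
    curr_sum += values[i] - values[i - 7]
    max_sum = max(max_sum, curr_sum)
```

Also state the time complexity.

Space complexity: O(1).
Only a constant amount of auxiliary storage is used; nothing grows with n.
Time complexity: O(n).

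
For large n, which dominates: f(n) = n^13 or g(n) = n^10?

f(n) = n^13 grows faster: n^13/n^10 = n^3 -> infinity.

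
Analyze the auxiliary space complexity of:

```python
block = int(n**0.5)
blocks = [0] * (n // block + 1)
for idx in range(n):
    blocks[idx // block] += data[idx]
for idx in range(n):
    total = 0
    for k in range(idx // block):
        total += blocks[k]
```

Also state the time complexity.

Space complexity: O(sqrt(n)).
Storage scales with sqrt(n).
Time complexity: O(n * sqrt(n)).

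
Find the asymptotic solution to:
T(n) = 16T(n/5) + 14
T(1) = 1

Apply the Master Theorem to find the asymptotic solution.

a=16, b=5, f(n)=14. log_5(16) = 1.723. Case 1 of Master Theorem: T(n) = O(n^1.723).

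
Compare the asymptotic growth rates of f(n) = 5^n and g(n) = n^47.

f(n) = 5^n grows faster: any exponential with base > 1 dominates every polynomial.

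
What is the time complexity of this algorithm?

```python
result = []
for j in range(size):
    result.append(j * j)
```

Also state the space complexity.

Time complexity: O(n).
Space complexity: O(n).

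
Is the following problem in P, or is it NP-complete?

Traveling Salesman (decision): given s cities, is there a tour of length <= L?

This problem is NP-complete: reduces from Hamiltonian Cycle.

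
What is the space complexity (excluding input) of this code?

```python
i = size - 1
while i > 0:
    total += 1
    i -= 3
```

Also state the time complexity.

Space complexity: O(1).
Only a constant amount of auxiliary storage is used; nothing grows with n.
Time complexity: O(n).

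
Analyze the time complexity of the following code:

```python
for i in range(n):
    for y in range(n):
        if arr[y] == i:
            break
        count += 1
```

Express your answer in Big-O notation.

Time complexity: O(n^2).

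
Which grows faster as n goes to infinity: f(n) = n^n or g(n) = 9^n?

f(n) = n^n grows faster: n^n / 9^n = (n/9)^n -> infinity once n > 9.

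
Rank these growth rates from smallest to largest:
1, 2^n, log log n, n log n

Ordered by growth rate: 1 < log log n < n log n < 2^n.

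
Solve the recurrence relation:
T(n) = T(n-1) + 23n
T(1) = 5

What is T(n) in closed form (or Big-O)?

Unrolling: T(n) = 5 + 23*(2 + 3 + ... + n) = 5 + 23*(n(n+1)/2 - 1) = O(n^2).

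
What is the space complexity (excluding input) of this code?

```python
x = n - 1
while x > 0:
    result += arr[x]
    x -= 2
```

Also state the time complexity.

Space complexity: O(1).
Only a constant amount of auxiliary storage is used; nothing grows with n.
Time complexity: O(n).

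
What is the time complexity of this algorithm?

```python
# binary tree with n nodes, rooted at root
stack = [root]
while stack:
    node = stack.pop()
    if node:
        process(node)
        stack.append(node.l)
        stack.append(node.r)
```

Time complexity: O(n).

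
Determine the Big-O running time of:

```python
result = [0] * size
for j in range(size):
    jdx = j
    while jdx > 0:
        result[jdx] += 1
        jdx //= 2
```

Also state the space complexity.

Time complexity: O(n log n).
Space complexity: O(n).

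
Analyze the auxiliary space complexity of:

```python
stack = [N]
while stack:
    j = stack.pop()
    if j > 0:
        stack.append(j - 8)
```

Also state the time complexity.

Space complexity: O(1).
Only a constant amount of auxiliary storage is used; nothing grows with n.
Time complexity: O(n).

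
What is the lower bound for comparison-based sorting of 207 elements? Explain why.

A comparison-based sorting algorithm corresponds to a decision tree. With 207! possible permutations, the tree has 207! leaves. The height is at least log_2(207!) = Omega(n log n) by Stirling's approximation.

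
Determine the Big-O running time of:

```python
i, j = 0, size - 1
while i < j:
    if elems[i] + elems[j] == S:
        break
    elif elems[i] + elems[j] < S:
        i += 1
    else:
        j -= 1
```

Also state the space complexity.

Time complexity: O(n).
Space complexity: O(1).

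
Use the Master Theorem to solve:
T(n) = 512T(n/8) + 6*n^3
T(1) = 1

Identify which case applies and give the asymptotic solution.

a=512, b=8, f(n)=6*n^3.
log_8(512) = 3, so n^(log_b(a)) = n^3.
f(n) = Theta(n^3), so Case 2 applies.
T(n) = Theta(n^3 log n).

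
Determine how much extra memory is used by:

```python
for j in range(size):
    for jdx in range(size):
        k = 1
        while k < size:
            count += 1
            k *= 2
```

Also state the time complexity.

Space complexity: O(1).
Only a constant amount of auxiliary storage is used; nothing grows with n.
Time complexity: O(n^2 log n).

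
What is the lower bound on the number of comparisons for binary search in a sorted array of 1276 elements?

With 1276 possible positions, we need at least ceil(log_2(1276)) = 11 comparisons. Each comparison splits the remaining candidates by at most half.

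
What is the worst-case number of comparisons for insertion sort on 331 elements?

Insertion sort on reverse-sorted input: 1 + 2 + ... + (331-1) = 54615 comparisons.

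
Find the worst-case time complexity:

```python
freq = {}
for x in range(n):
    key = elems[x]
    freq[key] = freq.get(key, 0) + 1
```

Time complexity: O(n).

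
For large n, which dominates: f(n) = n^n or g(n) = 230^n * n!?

g(n) = 230^n * n! grows faster: by Stirling n! ~ sqrt(2 pi n)(n/e)^n, so 230^n n! / n^n ~ (230/e)^n sqrt(2 pi n) -> infinity since 230/e > 1.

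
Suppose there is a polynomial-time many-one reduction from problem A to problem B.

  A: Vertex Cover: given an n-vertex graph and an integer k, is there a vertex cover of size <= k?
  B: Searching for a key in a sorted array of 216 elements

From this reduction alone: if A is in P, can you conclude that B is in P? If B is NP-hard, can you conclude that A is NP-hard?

A poly-time reduction A <=_p B transfers tractability DOWN (B easy => A easy) and hardness UP (A hard => B hard), not the reverse.
From A in P, the reduction alone does NOT give B in P: any problem in P trivially reduces to SAT, yet SAT is not known to be in P.
From B NP-hard, the reduction alone does NOT give A NP-hard: again, easy problems reduce to hard ones.
(Here in fact A is NP-complete and B is in P, so no such reduction is known -- its existence would imply P = NP; the analysis concerns only what the assumed reduction would or would not let you conclude.)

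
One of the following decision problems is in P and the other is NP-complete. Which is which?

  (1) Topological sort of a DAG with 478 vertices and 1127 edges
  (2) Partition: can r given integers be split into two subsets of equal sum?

(1) is P: DFS-based topological sort runs in O(V+E).
(2) is NP-complete: Subset Sum reduces to it (one of Karp's 21 NP-complete problems).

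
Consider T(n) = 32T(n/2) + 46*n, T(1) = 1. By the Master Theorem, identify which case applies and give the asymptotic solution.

a=32, b=2, f(n)=46*n.
log_2(32) = 5 > 1.
Since f(n) = O(n^1) is polynomially smaller than n^5, Case 1 applies.
T(n) = Theta(n^5).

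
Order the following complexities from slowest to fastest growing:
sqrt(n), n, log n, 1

Ordered by growth rate: 1 < log n < sqrt(n) < n.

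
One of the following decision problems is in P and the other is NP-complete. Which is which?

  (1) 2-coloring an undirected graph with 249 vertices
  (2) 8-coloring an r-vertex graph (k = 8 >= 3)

(1) is P: 2-coloring is bipartiteness testing via BFS, O(V+E).
(2) is NP-complete: graph k-coloring for k>=3 is NP-complete by reduction from 3-SAT.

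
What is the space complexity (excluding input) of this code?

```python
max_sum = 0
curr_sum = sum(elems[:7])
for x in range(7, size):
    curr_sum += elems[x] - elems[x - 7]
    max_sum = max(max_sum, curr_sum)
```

Space complexity: O(1).
Only a constant amount of auxiliary storage is used; nothing grows with n.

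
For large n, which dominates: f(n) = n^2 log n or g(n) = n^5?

g(n) = n^5 grows faster: n^5 / (n^2 log n) = n^3/log n -> infinity.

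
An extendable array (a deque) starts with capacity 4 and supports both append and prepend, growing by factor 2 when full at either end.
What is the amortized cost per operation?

Growth at either end copies all elements; capacities form a geometric sequence with ratio 2, so total copy cost over n operations is O(n) (two geometric series). Amortized O(1).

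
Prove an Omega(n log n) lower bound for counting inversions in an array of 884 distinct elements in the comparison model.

Decision-tree argument: at any leaf, the comparisons made (with transitivity) must totally order all 884 elements -- otherwise some pair (i,j) is unordered, and an adversary can present two inputs agreeing on every comparison made but with that pair flipped, changing the inversion count by 1, so the leaf's output is wrong on one of them. Hence the tree has >= 884! leaves and height >= log_2(884!) = Omega(n log n). Modified merge sort achieves O(n log n).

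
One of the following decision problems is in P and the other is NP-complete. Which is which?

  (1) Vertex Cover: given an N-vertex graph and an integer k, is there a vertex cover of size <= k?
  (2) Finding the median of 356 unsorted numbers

(1) is NP-complete: one of Karp's 21 NP-complete problems (with k part of the input; for any fixed constant k it is in P).
(2) is P: linear-time selection (median-of-medians) runs in O(n).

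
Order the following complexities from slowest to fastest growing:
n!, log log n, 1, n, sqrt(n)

Ordered by growth rate: 1 < log log n < sqrt(n) < n < n!.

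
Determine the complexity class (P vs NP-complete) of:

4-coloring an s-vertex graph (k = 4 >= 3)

This problem is NP-complete: graph k-coloring for k>=3 is NP-complete by reduction from 3-SAT.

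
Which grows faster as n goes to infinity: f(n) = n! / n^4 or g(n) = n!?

g(n) = n! grows faster: the ratio n!/(n!/n^4) = n^4 -> infinity.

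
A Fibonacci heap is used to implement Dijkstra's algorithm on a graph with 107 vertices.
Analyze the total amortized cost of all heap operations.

Dijkstra performs 107 insert, 107 extract-min, and at most E decrease-key operations. With Fibonacci heap: insert O(1) amortized, extract-min O(log n) amortized, decrease-key O(1) amortized. Total with n = 107: O(n * 1 + n * log n + E * 1) = O(n log n + E).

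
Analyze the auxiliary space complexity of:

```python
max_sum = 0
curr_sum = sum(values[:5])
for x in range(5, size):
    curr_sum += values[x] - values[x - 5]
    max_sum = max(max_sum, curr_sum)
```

Space complexity: O(1).
Only a constant amount of auxiliary storage is used; nothing grows with n.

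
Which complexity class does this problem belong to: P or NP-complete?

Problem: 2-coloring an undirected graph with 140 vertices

This problem is in P: 2-coloring is bipartiteness testing via BFS, O(V+E).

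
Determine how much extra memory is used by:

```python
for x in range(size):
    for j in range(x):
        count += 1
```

Space complexity: O(1).
Only a constant amount of auxiliary storage is used; nothing grows with n.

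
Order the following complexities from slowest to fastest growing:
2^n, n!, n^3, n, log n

Ordered by growth rate: log n < n < n^3 < 2^n < n!.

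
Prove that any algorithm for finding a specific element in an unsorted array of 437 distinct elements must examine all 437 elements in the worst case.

Adversary argument: if the algorithm examines fewer than 437 elements, the adversary places the target in an unexamined position. The algorithm cannot distinguish 'not present' from 'in unexamined position'.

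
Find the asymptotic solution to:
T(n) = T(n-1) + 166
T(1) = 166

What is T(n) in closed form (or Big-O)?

Unrolling: T(n) = T(n-1) + 166 = T(n-2) + 2*166 = ... = T(1) + (n-1)*166 = 166 + (n-1)*166 = 166n.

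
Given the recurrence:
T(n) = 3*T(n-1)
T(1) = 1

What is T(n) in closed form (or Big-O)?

Each step multiplies by 3. T(n) = T(1)*3^(n-1) = 3^(n-1).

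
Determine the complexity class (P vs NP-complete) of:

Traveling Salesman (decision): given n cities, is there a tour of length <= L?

This problem is NP-complete: reduces from Hamiltonian Cycle.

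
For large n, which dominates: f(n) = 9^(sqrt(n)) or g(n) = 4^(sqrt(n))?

f(n) = 9^(sqrt(n)) grows faster: ratio is (9/4)^(sqrt(n)) -> infinity since 9/4 > 1.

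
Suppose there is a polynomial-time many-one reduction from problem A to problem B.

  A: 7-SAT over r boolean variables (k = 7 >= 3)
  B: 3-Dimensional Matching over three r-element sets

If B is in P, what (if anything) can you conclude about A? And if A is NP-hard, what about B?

A poly-time reduction A <=_p B means any A-instance can be transformed to a B-instance in poly time.
If B is in P: compose the reduction with B's poly-time algorithm to solve A in poly time, so A is in P.
If A is NP-hard: every NP problem reduces to A, which reduces to B; composing reductions, every NP problem reduces to B, so B is NP-hard.
(Here in fact A is NP-complete and B is NP-complete.)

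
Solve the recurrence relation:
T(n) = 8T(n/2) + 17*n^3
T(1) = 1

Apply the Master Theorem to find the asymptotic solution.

a=8, b=2, f(n)=17*n^3. log_2(8) = 3. Case 2: T(n) = O(n^3 log n).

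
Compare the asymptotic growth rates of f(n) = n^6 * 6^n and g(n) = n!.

g(n) = n! grows faster: by Stirling n! ~ (n/e)^n sqrt(2*pi*n); (n/e)^n eventually dominates n^6 * 6^n.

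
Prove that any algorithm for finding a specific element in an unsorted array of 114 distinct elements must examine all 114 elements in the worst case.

Adversary argument: if the algorithm examines fewer than 114 elements, the adversary places the target in an unexamined position. The algorithm cannot distinguish 'not present' from 'in unexamined position'.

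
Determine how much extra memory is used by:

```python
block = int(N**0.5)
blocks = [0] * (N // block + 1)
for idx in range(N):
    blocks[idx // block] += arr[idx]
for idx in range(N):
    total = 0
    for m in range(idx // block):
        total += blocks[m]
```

Space complexity: O(sqrt(n)).
Storage scales with sqrt(n).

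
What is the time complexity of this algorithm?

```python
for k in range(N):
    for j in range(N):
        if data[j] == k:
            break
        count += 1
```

Time complexity: O(n^2).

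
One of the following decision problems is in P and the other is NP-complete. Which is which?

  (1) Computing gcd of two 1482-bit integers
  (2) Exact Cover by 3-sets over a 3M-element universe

(1) is P: the Euclidean algorithm runs in polynomial time in the bit-length.
(2) is NP-complete: one of Karp's 21 NP-complete problems.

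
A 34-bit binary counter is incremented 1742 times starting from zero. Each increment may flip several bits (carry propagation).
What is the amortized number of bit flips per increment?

Bit i flips on every 2^i-th increment, so over 1742 increments bit i flips floor(1742/2^i) times. Summing over i: total flips < 2 * 1742. Amortized: < 2 = O(1) per increment.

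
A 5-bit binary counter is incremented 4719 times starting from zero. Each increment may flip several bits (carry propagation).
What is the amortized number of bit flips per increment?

Bit i flips on every 2^i-th increment, so over 4719 increments bit i flips floor(4719/2^i) times. Summing over i: total flips < 2 * 4719. Amortized: < 2 = O(1) per increment.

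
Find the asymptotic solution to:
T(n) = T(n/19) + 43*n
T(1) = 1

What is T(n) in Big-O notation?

Geometric series: 43*n*(1 + 1/19 + 1/19^2 + ...) = O(n). T(n) = O(n).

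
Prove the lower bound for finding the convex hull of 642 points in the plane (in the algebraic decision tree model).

Reduction from sorting: given 642 numbers x_1,...,x_{642}, map x_i to the point (x_i, x_i^2) on the parabola y = x^2. All points are on the convex hull, and walking the hull gives them in sorted x-order. Since sorting requires Omega(n log n), so does planar convex hull.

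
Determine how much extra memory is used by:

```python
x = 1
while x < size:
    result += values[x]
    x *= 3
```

Space complexity: O(1).
Only a constant amount of auxiliary storage is used; nothing grows with n.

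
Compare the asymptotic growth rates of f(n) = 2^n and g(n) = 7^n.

g(n) = 7^n grows faster: (7/2)^n -> infinity since 7/2 > 1.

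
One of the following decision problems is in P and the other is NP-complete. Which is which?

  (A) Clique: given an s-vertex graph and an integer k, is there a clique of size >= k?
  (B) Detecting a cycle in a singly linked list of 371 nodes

(A) is NP-complete: complement of Independent Set / Vertex Cover (with k part of the input).
(B) is P: Floyd's tortoise-and-hare runs in O(n) time, O(1) space.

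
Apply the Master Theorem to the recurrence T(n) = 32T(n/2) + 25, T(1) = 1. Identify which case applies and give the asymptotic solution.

a=32, b=2, f(n)=25.
log_2(32) = 5 > 0.
Since f(n) = O(n^0) is polynomially smaller than n^5, Case 1 applies.
T(n) = Theta(n^5).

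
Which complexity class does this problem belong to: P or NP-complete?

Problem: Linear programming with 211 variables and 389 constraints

This problem is in P: the ellipsoid and interior-point methods run in polynomial time.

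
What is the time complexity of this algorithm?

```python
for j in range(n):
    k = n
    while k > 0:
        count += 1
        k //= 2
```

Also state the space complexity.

Time complexity: O(n log n).
Space complexity: O(1).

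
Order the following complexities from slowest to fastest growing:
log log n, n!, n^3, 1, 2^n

Ordered by growth rate: 1 < log log n < n^3 < 2^n < n!.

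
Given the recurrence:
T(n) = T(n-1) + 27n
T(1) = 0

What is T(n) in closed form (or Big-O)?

Unrolling: T(n) = 0 + 27*(2 + 3 + ... + n) = 0 + 27*(n(n+1)/2 - 1) = O(n^2).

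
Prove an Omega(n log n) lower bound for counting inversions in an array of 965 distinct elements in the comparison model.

Decision-tree argument: at any leaf, the comparisons made (with transitivity) must totally order all 965 elements -- otherwise some pair (i,j) is unordered, and an adversary can present two inputs agreeing on every comparison made but with that pair flipped, changing the inversion count by 1, so the leaf's output is wrong on one of them. Hence the tree has >= 965! leaves and height >= log_2(965!) = Omega(n log n). Modified merge sort achieves O(n log n).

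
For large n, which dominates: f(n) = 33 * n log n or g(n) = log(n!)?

f(n) = 33 * n log n and g(n) = log(n!) are Theta of each other: Stirling: log(n!) = n log n - n + O(log n) = Theta(n log n); the constant 33 doesn't change the Theta class.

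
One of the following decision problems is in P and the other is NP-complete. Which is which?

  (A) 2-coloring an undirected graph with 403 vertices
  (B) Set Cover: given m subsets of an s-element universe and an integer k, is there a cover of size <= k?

(A) is P: 2-coloring is bipartiteness testing via BFS, O(V+E).
(B) is NP-complete: one of Karp's 21 NP-complete problems (with k part of the input).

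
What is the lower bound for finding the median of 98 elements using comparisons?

To find the median of 98 elements, every element must be compared at least once, so the lower bound is Omega(n). The BFPRT algorithm achieves O(n), making this tight.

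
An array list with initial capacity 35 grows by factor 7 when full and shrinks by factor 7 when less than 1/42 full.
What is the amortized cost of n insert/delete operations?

Using potential function Phi = |7*size - capacity|. Resizing costs are offset by potential release. Amortized O(1) per operation.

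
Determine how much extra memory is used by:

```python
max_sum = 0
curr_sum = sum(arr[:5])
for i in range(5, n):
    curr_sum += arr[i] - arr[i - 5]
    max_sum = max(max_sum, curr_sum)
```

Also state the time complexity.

Space complexity: O(1).
Only a constant amount of auxiliary storage is used; nothing grows with n.
Time complexity: O(n).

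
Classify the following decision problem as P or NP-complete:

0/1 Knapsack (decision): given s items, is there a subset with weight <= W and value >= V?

This problem is NP-complete: reduces from Subset Sum.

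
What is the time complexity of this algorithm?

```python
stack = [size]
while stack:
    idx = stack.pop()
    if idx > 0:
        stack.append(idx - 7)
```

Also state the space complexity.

Time complexity: O(n).
Space complexity: O(1).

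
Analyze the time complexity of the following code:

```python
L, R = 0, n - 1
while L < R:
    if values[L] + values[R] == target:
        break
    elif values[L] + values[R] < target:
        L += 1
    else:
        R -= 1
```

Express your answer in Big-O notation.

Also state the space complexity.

Time complexity: O(n).
Space complexity: O(1).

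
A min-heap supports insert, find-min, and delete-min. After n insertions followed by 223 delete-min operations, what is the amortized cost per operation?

Insert takes O(log n) worst case. Delete-min takes O(log n). Over a sequence of n inserts and 223 delete-mins, total cost is O((n + 223) log n). Amortized per operation: O(log n).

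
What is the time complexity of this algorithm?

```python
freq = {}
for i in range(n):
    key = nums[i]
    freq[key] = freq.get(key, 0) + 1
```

Time complexity: O(n).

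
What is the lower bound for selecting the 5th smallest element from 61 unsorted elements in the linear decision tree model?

Selecting the 5th smallest of 61 elements requires Omega(n) comparisons. Every element must be compared at least once. The BFPRT algorithm achieves O(n), making this tight.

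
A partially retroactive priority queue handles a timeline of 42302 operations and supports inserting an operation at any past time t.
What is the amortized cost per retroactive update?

Partially retroactive priority queues (Demaine-Iacono-Langerman) allow updates at past times with queries only at the present. With a balanced BST over the m = 42302 timeline events tracking bridges, each retroactive insert or delete is O(log m) amortized.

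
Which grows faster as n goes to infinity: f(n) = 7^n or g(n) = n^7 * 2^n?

f(n) = 7^n grows faster: 7^n / (n^7 2^n) = (7/2)^n / n^7 -> infinity since 7/2 > 1.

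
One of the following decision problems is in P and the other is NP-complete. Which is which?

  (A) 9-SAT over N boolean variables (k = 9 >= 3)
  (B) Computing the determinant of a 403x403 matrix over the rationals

(A) is NP-complete: 3-SAT is NP-complete (Cook-Levin); k-SAT for k>=3 reduces from 3-SAT.
(B) is P: Gaussian elimination runs in O(n^3).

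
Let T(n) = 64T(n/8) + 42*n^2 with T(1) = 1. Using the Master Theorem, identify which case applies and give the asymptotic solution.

a=64, b=8, f(n)=42*n^2.
log_8(64) = 2, so n^(log_b(a)) = n^2.
f(n) = Theta(n^2), so Case 2 applies.
T(n) = Theta(n^2 log n).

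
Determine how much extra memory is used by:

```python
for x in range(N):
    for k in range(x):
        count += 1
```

Space complexity: O(1).
Only a constant amount of auxiliary storage is used; nothing grows with n.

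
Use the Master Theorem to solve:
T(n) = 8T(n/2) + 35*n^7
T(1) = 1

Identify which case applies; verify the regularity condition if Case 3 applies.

a=8, b=2, f(n)=35*n^7.
log_2(8) = 3 < 7.
f(n) = Omega(n^(3+epsilon)) for some epsilon > 0, so Case 3 is the candidate.
Regularity: a*f(n/b) = 8*35*(n/2)^7 = (8/128)*35*n^7 <= c*f(n) with c = 8/128 < 1. Satisfied.
Case 3: T(n) = Theta(n^7).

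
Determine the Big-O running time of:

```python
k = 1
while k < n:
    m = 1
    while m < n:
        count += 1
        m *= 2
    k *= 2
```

Time complexity: O(log^2 n).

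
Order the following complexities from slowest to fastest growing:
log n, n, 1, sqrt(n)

Ordered by growth rate: 1 < log n < sqrt(n) < n.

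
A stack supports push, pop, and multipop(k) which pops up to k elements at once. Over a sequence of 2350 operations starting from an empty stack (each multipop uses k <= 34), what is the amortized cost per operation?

Each element is pushed exactly once and popped at most once (whether by pop or as part of a multipop). So the total number of individual pops over the whole sequence is at most the number of pushes, which is at most 2350. Total work <= 2 * 2350, hence O(1) amortized per operation.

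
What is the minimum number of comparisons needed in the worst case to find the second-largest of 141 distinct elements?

Lower bound: finding the max needs 141-1 comparisons. By the adversary weight-doubling argument, the max must personally win >= ceil(log_2(141)) = 8 comparisons; the 2nd-largest is among those 8 losers, needing 8-1 more comparisons. Total >= 141-1 + 8-1 = 147. A balanced knockout tournament achieves this.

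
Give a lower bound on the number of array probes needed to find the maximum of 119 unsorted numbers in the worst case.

Adversary: any unprobed cell could hold a value larger than everything seen so far. If fewer than 119 cells are probed, the adversary places the max in an unprobed cell. So all 119 cells must be examined; together with 119-1 comparisons this is tight.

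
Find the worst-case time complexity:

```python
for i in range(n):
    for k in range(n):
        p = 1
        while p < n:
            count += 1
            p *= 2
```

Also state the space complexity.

Time complexity: O(n^2 log n).
Space complexity: O(1).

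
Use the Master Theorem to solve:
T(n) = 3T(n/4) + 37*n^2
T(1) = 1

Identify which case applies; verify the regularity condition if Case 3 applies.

a=3, b=4, f(n)=37*n^2.
log_4(3) = 0.7925 < 2.
f(n) = Omega(n^(0.7925+epsilon)) for some epsilon > 0, so Case 3 is the candidate.
Regularity: a*f(n/b) = 3*37*(n/4)^2 = (3/16)*37*n^2 <= c*f(n) with c = 3/16 < 1. Satisfied.
Case 3: T(n) = Theta(n^2).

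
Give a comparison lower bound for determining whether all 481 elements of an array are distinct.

In the algebraic decision-tree model, the YES region for element distinctness on 481 elements has 481! connected components (one per ordering). Ben-Or's theorem then gives a lower bound of Omega(log(n!)) = Omega(n log n).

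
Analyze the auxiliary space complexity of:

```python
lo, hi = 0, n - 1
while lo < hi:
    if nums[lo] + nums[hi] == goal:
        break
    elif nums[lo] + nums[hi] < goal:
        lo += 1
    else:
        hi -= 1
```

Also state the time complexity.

Space complexity: O(1).
Only a constant amount of auxiliary storage is used; nothing grows with n.
Time complexity: O(n).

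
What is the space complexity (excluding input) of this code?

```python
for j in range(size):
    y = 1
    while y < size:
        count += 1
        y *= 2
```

Space complexity: O(1).
Only a constant amount of auxiliary storage is used; nothing grows with n.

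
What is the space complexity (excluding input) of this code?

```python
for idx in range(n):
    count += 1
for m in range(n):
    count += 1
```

Space complexity: O(1).
Only a constant amount of auxiliary storage is used; nothing grows with n.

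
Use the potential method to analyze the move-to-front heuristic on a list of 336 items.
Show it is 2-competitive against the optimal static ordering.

Let Phi = number of inversions between the MTF list and the optimal static list (0 <= Phi <= C(336,2)). Accessing an element at MTF position k and optimal position j: the move-to-front destroys all k-1 inversions in front of it that are not in front in optimal (>= k-j of them) and creates at most j-1 new ones. Amortized cost <= k + (j-1) - (k-j) = 2j - 1 <= 2 * optimal cost.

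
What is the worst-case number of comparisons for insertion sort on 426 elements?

Insertion sort on reverse-sorted input: 1 + 2 + ... + (426-1) = 90525 comparisons.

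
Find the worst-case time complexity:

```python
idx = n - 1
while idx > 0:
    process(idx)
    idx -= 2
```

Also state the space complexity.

Time complexity: O(n).
Space complexity: O(1).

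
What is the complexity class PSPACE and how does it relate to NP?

PSPACE is the class of problems solvable with polynomial space. NP is a subset of PSPACE (a poly-space machine can enumerate all certificates). PSPACE-complete problems include QBF (quantified Boolean formulas) and generalized games. It is unknown whether NP = PSPACE.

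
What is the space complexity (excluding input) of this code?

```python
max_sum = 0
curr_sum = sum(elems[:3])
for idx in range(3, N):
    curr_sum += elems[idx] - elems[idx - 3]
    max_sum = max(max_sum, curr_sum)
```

Space complexity: O(1).
Only a constant amount of auxiliary storage is used; nothing grows with n.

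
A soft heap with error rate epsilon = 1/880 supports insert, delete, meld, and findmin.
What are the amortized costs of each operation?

Soft heaps (Chazelle) allow up to an epsilon = 1/880 fraction of elements to have corrupted (raised) keys. Insert is O(log(1/epsilon)) = O(log 880) amortized -- the structure maintains heap-ordered binary trees of rank bounded by O(log(1/epsilon)). Meld concatenates root lists: O(1) amortized. Delete and findmin are O(1) amortized.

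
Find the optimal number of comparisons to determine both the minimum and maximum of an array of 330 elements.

Naive approach: 658 comparisons (329 for max + 329 for min).
Optimal: Compare elements in pairs first (floor(n/2) = 165 comparisons), then find max among winners and min among losers (164 comparisons each).
Total: ceil(3n/2) - 2 = 493 comparisons. An adversary argument shows this is also a lower bound.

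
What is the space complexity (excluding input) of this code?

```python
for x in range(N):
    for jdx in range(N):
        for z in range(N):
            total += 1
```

Space complexity: O(1).
Only a constant amount of auxiliary storage is used; nothing grows with n.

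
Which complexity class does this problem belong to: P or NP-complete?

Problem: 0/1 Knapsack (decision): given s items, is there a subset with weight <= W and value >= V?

This problem is NP-complete: reduces from Subset Sum.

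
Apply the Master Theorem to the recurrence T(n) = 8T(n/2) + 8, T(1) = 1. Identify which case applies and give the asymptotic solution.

a=8, b=2, f(n)=8.
log_2(8) = 3 > 0.
Since f(n) = O(n^0) is polynomially smaller than n^3, Case 1 applies.
T(n) = Theta(n^3).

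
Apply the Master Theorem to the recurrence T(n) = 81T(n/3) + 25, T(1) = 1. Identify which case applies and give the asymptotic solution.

a=81, b=3, f(n)=25.
log_3(81) = 4 > 0.
Since f(n) = O(n^0) is polynomially smaller than n^4, Case 1 applies.
T(n) = Theta(n^4).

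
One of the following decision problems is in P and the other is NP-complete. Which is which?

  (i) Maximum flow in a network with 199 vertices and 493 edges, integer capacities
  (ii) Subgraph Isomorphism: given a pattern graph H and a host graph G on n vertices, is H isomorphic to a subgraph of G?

(i) is P: Edmonds-Karp / push-relabel run in polynomial time.
(ii) is NP-complete: generalizes Clique and Hamiltonian Path (pattern size is part of the input).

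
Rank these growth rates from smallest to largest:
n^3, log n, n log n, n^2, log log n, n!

Ordered by growth rate: log log n < log n < n log n < n^2 < n^3 < n!.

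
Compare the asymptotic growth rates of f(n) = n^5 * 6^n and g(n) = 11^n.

g(n) = 11^n grows faster: 11^n / (n^5 6^n) = (11/6)^n / n^5 -> infinity since 11/6 > 1.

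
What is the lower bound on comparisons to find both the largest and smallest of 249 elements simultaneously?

Pair elements first (floor(249/2) comparisons), then find max among winners and min among losers. Total: ceil(3*249/2) - 2 = 372 comparisons.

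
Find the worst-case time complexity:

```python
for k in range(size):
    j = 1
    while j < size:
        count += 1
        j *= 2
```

Time complexity: O(n log n).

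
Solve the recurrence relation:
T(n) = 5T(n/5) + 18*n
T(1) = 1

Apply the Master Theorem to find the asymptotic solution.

a=5, b=5, f(n)=18*n. log_5(5) = 1. Case 2: T(n) = O(n log n).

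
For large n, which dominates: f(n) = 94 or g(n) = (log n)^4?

g(n) = (log n)^4 grows faster: any unbounded function dominates a constant.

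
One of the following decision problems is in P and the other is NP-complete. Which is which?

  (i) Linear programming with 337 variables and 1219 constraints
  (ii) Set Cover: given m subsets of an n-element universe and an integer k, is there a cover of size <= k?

(i) is P: the ellipsoid and interior-point methods run in polynomial time.
(ii) is NP-complete: one of Karp's 21 NP-complete problems (with k part of the input).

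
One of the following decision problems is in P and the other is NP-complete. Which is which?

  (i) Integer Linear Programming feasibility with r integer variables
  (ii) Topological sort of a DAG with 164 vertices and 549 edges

(i) is NP-complete: ILP feasibility is NP-complete (LP relaxation is in P).
(ii) is P: DFS-based topological sort runs in O(V+E).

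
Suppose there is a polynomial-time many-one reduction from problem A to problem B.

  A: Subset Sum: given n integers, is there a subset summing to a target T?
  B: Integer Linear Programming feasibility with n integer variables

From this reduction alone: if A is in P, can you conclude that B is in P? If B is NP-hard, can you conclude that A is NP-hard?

A poly-time reduction A <=_p B transfers tractability DOWN (B easy => A easy) and hardness UP (A hard => B hard), not the reverse.
From A in P, the reduction alone does NOT give B in P: any problem in P trivially reduces to SAT, yet SAT is not known to be in P.
From B NP-hard, the reduction alone does NOT give A NP-hard: again, easy problems reduce to hard ones.
(Here in fact A is NP-complete and B is NP-complete.)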